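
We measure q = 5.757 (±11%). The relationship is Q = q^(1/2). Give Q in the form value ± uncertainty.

2.399 ± 0.132

Q ∝ q^(1/2), so δQ/Q = |½| · δq/q = 0.5 × 0.110 = 0.0550.
Q = 2.399, so δQ = 0.0550 × 2.399 = 0.132.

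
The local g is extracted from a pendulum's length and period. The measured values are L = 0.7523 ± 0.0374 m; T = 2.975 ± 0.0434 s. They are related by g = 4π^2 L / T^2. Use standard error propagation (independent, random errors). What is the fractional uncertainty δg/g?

Products/powers → add relative errors in quadrature, weighted by exponent:
  (1·δL/L)² = (1×0.0497)² = 0.00247;  (-2·δT/T)² = (-2×0.0146)² = 0.000851
δg/g = √(0.00332) = 0.0576

0.0576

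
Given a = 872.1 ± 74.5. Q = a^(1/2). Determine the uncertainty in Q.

For a monomial Q ∝ a^(1/2), fractional errors add in quadrature:
  (½·δa/a)² = (0.5×0.0854)² = 0.00182
δQ/Q = √(0.00182) = 0.0427
Q = 29.53, so δQ = 0.0427 × 29.53 = 1.26.

1.26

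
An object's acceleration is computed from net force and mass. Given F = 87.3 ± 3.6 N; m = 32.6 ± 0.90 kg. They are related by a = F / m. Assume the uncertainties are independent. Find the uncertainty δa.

Relative error in a monomial: (δa/a)² = Σ (nᵢ · δxᵢ/xᵢ)².
  (1·δF/F)² = (1×0.0412)² = 0.00170;  (-1·δm/m)² = (-1×0.0276)² = 0.000762
δa/a = √(0.00246) = 0.0496
a = 2.68 m/s^2, so δa = 0.0496 × 2.68 = 0.133 m/s^2.

0.133 m/s^2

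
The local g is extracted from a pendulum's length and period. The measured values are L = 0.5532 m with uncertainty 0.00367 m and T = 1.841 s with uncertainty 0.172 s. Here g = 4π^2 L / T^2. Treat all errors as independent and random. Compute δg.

Since g is a product/quotient, work with relative uncertainties:
  (1·δL/L)² = (1×0.00663)² = 4.4e-05;  (-2·δT/T)² = (-2×0.0934)² = 0.0349
δg/g = √(0.0350) = 0.187
g = 6.444 m/s^2, so δg = 0.187 × 6.444 = 1.20 m/s^2.

1.20 m/s^2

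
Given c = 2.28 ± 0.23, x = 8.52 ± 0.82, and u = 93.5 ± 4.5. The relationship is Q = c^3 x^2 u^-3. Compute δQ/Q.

0.387

Products/powers → add relative errors in quadrature, weighted by exponent:
  (3·δc/c)² = (3×0.101)² = 0.0916;  (2·δx/x)² = (2×0.0962)² = 0.0371;  (-3·δu/u)² = (-3×0.0481)² = 0.0208
δQ/Q = √(0.149) = 0.387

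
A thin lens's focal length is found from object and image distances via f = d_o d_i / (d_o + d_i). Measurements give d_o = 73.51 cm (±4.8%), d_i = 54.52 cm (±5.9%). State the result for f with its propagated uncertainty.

31.30 ± 1.24 cm

∂f/∂d_o = (d_i/(d_o+d_i))² = 0.181;  ∂f/∂d_i = (d_o/(d_o+d_i))² = 0.330
δf = √((∂f/∂d_o · δd_o)² + (∂f/∂d_i · δd_i)²) = √(0.409 + 1.12) = 1.24 cm
f = 31.30 cm.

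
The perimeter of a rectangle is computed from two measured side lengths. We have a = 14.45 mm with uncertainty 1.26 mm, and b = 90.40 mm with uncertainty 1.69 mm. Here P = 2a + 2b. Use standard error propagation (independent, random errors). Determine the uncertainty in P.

4.22 mm

Absolute uncertainties add in quadrature for a linear combination:
  (2·δa)² = 6.35;  (2·δb)² = 11.4
δP = √(17.8) = 4.22 mm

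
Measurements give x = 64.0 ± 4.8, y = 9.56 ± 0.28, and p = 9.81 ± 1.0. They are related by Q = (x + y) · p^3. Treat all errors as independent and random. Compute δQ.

21700

Let u = x + y = 73.6. δu = √(δx² + δy²) = √(23.0 + 0.0784) = 4.81, so δu/u = 0.0654.
Q is then a monomial in u, p:
δQ/Q = √((δu/u)² + (3·δp/p)²) = √(0.00427 + 0.0935) = 0.313
Q = 69400, so δQ = 0.313 × 69400 = 21700.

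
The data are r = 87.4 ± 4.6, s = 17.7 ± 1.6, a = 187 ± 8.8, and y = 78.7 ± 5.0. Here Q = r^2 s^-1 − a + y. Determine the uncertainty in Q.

Let p = r^2·s^-1 = 432. δp/p = √((2·δr/r)² + (-1·δs/s)²) = √(0.0111 + 0.00817) = 0.139, so δp = 59.9.
Q = p − a + y: δQ = √(δp² + δa² + δy²) = √(3590 + 77.4 + 25.0) = 60.7

60.7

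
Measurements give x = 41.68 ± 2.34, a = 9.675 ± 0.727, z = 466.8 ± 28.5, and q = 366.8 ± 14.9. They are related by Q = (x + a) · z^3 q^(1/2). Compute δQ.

1.9e+10

Let u = x + a = 51.36. δu = √(δx² + δa²) = √(5.48 + 0.529) = 2.45, so δu/u = 0.0477.
Q is then a monomial in u, z, q:
δQ/Q = √((δu/u)² + (3·δz/z)² + (½·δq/q)²) = √(0.00228 + 0.0335 + 0.000413) = 0.190
Q = 1e+11, so δQ = 0.190 × 1e+11 = 1.9e+10.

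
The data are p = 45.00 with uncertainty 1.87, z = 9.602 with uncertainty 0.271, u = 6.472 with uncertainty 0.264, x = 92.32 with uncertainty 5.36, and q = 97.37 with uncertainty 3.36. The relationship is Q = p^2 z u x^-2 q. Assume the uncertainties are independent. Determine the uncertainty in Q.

223

For a monomial Q ∝ p^2, z, u, x^-2, q, fractional errors add in quadrature:
  (2·δp/p)² = (2×0.0416)² = 0.00691;  (1·δz/z)² = (1×0.0282)² = 0.000797;  (1·δu/u)² = (1×0.0408)² = 0.00166;  (-2·δx/x)² = (-2×0.0581)² = 0.0135;  (1·δq/q)² = (1×0.0345)² = 0.00119
δQ/Q = √(0.0240) = 0.155
Q = 1438, so δQ = 0.155 × 1438 = 223.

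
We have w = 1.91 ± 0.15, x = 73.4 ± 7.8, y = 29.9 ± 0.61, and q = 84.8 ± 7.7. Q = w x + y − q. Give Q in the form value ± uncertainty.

Let p = w·x = 140. δp/p = √((1·δw/w)² + (1·δx/x)²) = √(0.00617 + 0.0113) = 0.132, so δp = 18.5.
Q = p + y − q: δQ = √(δp² + δy² + δq²) = √(343 + 0.372 + 59.3) = 20.1
Q = 85.3.

85.3 ± 20.1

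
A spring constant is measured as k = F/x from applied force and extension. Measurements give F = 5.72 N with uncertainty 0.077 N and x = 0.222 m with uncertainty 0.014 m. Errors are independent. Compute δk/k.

0.0645

Each factor contributes (exponent × relative error)² to (δk/k)²:
  (1·δF/F)² = (1×0.0135)² = 0.000181;  (-1·δx/x)² = (-1×0.0631)² = 0.00398
δk/k = √(0.00416) = 0.0645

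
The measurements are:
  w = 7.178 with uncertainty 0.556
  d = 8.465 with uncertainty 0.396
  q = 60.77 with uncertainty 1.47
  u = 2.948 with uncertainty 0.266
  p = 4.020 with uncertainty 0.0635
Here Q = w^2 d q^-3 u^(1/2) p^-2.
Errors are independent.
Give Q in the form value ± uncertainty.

(2.065 ± 0.383) × 10^-4

Relative error in a monomial: (δQ/Q)² = Σ (nᵢ · δxᵢ/xᵢ)².
  (2·δw/w)² = (2×0.0775)² = 0.0240;  (1·δd/d)² = (1×0.0468)² = 0.00219;  (-3·δq/q)² = (-3×0.0242)² = 0.00527;  (½·δu/u)² = (0.5×0.0902)² = 0.00204;  (-2·δp/p)² = (-2×0.0158)² = 0.000998
δQ/Q = √(0.0345) = 0.186
Q = 0.0002065, so δQ = 0.186 × 0.0002065 = 3.83e-05.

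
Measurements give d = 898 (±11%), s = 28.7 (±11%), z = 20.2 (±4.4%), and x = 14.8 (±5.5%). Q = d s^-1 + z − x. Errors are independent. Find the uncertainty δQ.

Let p = d·s^-1 = 31.3. δp/p = √((1·δd/d)² + (-1·δs/s)²) = √(0.0121 + 0.0121) = 0.156, so δp = 4.87.
Q = p + z − x: δQ = √(δp² + δz² + δx²) = √(23.7 + 0.790 + 0.663) = 5.01

5.01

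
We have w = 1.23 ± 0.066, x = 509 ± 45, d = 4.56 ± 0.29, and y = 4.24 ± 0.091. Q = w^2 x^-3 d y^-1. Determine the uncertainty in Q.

Each factor contributes (exponent × relative error)² to (δQ/Q)²:
  (2·δw/w)² = (2×0.0537)² = 0.0115;  (-3·δx/x)² = (-3×0.0884)² = 0.0703;  (1·δd/d)² = (1×0.0636)² = 0.00404;  (-1·δy/y)² = (-1×0.0215)² = 0.000461
δQ/Q = √(0.0864) = 0.294
Q = 1.23e-08, so δQ = 0.294 × 1.23e-08 = 3.63e-09.

3.63e-09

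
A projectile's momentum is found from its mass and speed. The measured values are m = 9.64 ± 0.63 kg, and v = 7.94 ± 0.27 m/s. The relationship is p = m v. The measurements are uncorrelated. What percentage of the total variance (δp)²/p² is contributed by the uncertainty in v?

(δp/p)² = (1·δm/m)² + (1·δv/v)²
  m term: (1×0.0654)² = 0.00427
  v term: (1×0.0340)² = 0.00116
Total = 0.00543. Share from v = 0.00116/0.00543 = 0.213.

21.3%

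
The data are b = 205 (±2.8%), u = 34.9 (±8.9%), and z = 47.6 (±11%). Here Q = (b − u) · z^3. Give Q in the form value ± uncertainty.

(1.83 ± 0.609) × 10^7

Let w = b − u = 170. δw = √(δb² + δu²) = √(32.9 + 9.65) = 6.53, so δw/w = 0.0384.
Q is then a monomial in w, z:
δQ/Q = √((δw/w)² + (3·δz/z)²) = √(0.00147 + 0.109) = 0.332
Q = 1.83e+07, so δQ = 0.332 × 1.83e+07 = 6.09e+06.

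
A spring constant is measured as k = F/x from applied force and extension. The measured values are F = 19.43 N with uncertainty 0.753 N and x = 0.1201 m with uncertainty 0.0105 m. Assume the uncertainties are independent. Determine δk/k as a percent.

9.56%

Relative error in a monomial: (δk/k)² = Σ (nᵢ · δxᵢ/xᵢ)².
  (1·δF/F)² = (1×0.0388)² = 0.00150;  (-1·δx/x)² = (-1×0.0874)² = 0.00764
δk/k = √(0.00915) = 0.0956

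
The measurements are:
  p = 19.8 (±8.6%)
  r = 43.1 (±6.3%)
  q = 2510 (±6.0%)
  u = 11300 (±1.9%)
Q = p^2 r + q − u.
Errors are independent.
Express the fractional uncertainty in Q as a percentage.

38.3%

Let w = p^2·r = 16900. δw/w = √((2·δp/p)² + (1·δr/r)²) = √(0.0296 + 0.00397) = 0.183, so δw = 3100.
Q = w + q − u: δQ = √(δw² + δq² + δu²) = √(9.58e+06 + 22700 + 46100) = 3110
Q = 8110, so δQ/Q = 3110/8110 = 0.383.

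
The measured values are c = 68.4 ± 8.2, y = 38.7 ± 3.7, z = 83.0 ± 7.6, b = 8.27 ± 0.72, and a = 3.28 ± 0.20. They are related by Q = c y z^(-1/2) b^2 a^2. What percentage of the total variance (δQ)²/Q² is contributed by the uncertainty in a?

21.0%

(δQ/Q)² = (1·δc/c)² + (1·δy/y)² + (−½·δz/z)² + (2·δb/b)² + (2·δa/a)²
  c term: (1×0.120)² = 0.0144
  y term: (1×0.0956)² = 0.00914
  z term: (-0.5×0.0916)² = 0.00210
  b term: (2×0.0871)² = 0.0303
  a term: (2×0.0610)² = 0.0149
Total = 0.0708. Share from a = 0.0149/0.0708 = 0.210.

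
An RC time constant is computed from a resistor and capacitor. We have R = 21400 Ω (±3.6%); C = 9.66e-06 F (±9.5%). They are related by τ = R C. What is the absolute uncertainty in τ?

0.0210 s

For a monomial τ ∝ R, C, fractional errors add in quadrature:
  (1·δR/R)² = (1×0.0360)² = 0.00130;  (1·δC/C)² = (1×0.0950)² = 0.00903
δτ/τ = √(0.0103) = 0.102
τ = 0.207 s, so δτ = 0.102 × 0.207 = 0.0210 s.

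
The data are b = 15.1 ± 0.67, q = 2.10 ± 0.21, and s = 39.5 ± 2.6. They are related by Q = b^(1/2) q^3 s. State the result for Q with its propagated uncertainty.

1420 ± 438

Each factor contributes (exponent × relative error)² to (δQ/Q)²:
  (½·δb/b)² = (0.5×0.0444)² = 0.000492;  (3·δq/q)² = (3×0.100)² = 0.0900;  (1·δs/s)² = (1×0.0658)² = 0.00433
δQ/Q = √(0.0948) = 0.308
Q = 1420, so δQ = 0.308 × 1420 = 438.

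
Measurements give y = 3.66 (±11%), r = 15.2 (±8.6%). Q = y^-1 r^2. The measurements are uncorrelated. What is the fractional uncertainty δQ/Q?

0.204

Since Q is a product/quotient, work with relative uncertainties:
  (-1·δy/y)² = (-1×0.110)² = 0.0121;  (2·δr/r)² = (2×0.0860)² = 0.0296
δQ/Q = √(0.0417) = 0.204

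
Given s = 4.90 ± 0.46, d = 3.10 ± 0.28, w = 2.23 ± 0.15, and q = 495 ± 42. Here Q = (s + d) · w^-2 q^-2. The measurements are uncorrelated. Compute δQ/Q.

Let u = s + d = 8.00. δu = √(δs² + δd²) = √(0.212 + 0.0784) = 0.539, so δu/u = 0.0673.
Q is then a monomial in u, w, q:
δQ/Q = √((δu/u)² + (-2·δw/w)² + (-2·δq/q)²) = √(0.00453 + 0.0181 + 0.0288) = 0.227

0.227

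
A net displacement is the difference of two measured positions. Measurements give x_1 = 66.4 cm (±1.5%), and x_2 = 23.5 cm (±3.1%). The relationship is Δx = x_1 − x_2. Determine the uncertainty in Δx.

Absolute uncertainties add in quadrature for a linear combination:
  (δx_1)² = 0.992;  (δx_2)² = 0.531
δΔx = √(1.52) = 1.23 cm

1.23 cm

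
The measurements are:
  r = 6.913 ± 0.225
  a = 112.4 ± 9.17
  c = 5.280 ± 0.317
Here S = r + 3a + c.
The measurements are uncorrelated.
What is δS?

27.5

Absolute uncertainties add in quadrature for a linear combination:
  (δr)² = 0.0506;  (3·δa)² = 757;  (δc)² = 0.100
δS = √(757) = 27.5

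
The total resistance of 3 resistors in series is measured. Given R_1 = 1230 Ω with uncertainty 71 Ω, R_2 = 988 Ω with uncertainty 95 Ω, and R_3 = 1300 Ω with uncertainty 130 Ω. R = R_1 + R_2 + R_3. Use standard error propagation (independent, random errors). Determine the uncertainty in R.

Each term contributes (cᵢ δxᵢ)² to (δR)²:
  (δR_1)² = 5040;  (δR_2)² = 9020;  (δR_3)² = 16900
δR = √(31000) = 176 Ω

176 Ω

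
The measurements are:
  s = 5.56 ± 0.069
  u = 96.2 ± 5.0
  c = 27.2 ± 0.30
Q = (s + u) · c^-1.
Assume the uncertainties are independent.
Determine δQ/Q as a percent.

5.04%

Let w = s + u = 102. δw = √(δs² + δu²) = √(0.00476 + 25.0) = 5.00, so δw/w = 0.0491.
Q is then a monomial in w, c:
δQ/Q = √((δw/w)² + (-1·δc/c)²) = √(0.00241 + 0.000122) = 0.0504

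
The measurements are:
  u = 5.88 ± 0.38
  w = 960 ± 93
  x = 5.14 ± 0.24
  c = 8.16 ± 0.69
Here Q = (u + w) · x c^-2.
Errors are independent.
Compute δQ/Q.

0.200

Let h = u + w = 966. δh = √(δu² + δw²) = √(0.144 + 8650) = 93.0, so δh/h = 0.0963.
Q is then a monomial in h, x, c:
δQ/Q = √((δh/h)² + (1·δx/x)² + (-2·δc/c)²) = √(0.00927 + 0.00218 + 0.0286) = 0.200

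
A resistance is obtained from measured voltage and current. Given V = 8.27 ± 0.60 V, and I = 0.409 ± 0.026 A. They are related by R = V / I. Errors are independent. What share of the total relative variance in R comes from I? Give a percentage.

(δR/R)² = (1·δV/V)² + (-1·δI/I)²
  V term: (1×0.0726)² = 0.00526
  I term: (-1×0.0636)² = 0.00404
Total = 0.00930. Share from I = 0.00404/0.00930 = 0.434.

43.4%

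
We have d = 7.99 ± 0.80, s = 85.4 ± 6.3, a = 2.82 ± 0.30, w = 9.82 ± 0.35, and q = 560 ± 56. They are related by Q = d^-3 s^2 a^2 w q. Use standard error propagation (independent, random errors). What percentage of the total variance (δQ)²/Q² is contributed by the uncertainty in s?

(δQ/Q)² = (-3·δd/d)² + (2·δs/s)² + (2·δa/a)² + (1·δw/w)² + (1·δq/q)²
  d term: (-3×0.100)² = 0.0902
  s term: (2×0.0738)² = 0.0218
  a term: (2×0.106)² = 0.0453
  w term: (1×0.0356)² = 0.00127
  q term: (1×0.100)² = 0.0100
Total = 0.169. Share from s = 0.0218/0.169 = 0.129.

12.9%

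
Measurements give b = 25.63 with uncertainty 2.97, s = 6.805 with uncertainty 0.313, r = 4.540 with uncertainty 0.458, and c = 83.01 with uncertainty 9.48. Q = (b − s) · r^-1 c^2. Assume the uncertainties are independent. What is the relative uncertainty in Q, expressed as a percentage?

Let u = b − s = 18.82. δu = √(δb² + δs²) = √(8.82 + 0.0980) = 2.99, so δu/u = 0.159.
Q is then a monomial in u, r, c:
δQ/Q = √((δu/u)² + (-1·δr/r)² + (2·δc/c)²) = √(0.0252 + 0.0102 + 0.0522) = 0.296

29.6%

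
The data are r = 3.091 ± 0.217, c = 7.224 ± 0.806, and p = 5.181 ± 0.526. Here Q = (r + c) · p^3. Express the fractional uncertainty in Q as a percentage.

Let u = r + c = 10.32. δu = √(δr² + δc²) = √(0.0471 + 0.650) = 0.835, so δu/u = 0.0809.
Q is then a monomial in u, p:
δQ/Q = √((δu/u)² + (3·δp/p)²) = √(0.00655 + 0.0928) = 0.315

31.5%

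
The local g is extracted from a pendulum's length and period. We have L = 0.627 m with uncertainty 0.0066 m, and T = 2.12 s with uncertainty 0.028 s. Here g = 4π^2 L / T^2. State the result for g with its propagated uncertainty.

Relative error in a monomial: (δg/g)² = Σ (nᵢ · δxᵢ/xᵢ)².
  (1·δL/L)² = (1×0.0105)² = 0.000111;  (-2·δT/T)² = (-2×0.0132)² = 0.000698
δg/g = √(0.000809) = 0.0284
g = 5.51 m/s^2, so δg = 0.0284 × 5.51 = 0.157 m/s^2.

5.51 ± 0.157 m/s^2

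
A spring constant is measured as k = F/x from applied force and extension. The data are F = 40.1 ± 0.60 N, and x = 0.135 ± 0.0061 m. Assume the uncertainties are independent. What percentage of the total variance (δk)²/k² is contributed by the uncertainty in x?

90.1%

(δk/k)² = (1·δF/F)² + (-1·δx/x)²
  F term: (1×0.0150)² = 0.000224
  x term: (-1×0.0452)² = 0.00204
Total = 0.00227. Share from x = 0.00204/0.00227 = 0.901.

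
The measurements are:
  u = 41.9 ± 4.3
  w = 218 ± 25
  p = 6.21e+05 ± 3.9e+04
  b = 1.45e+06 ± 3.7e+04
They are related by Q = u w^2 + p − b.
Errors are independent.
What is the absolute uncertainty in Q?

Let h = u·w^2 = 1.99e+06. δh/h = √((1·δu/u)² + (2·δw/w)²) = √(0.0105 + 0.0526) = 0.251, so δh = 5e+05.
Q = h + p − b: δQ = √(δh² + δp² + δb²) = √(2.5e+11 + 1.52e+09 + 1.37e+09) = 5.03e+05

5.03e+05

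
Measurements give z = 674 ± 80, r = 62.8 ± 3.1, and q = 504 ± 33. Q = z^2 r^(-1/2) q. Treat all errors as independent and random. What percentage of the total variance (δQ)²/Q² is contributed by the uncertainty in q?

(δQ/Q)² = (2·δz/z)² + (−½·δr/r)² + (1·δq/q)²
  z term: (2×0.119)² = 0.0564
  r term: (-0.5×0.0494)² = 0.000609
  q term: (1×0.0655)² = 0.00429
Total = 0.0612. Share from q = 0.00429/0.0612 = 0.0700.

7.00%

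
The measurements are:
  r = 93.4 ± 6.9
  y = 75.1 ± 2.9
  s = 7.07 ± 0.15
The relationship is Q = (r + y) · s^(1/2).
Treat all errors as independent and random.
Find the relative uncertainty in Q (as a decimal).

Let u = r + y = 168. δu = √(δr² + δy²) = √(47.6 + 8.41) = 7.48, so δu/u = 0.0444.
Q is then a monomial in u, s:
δQ/Q = √((δu/u)² + (½·δs/s)²) = √(0.00197 + 0.000113) = 0.0457

0.0457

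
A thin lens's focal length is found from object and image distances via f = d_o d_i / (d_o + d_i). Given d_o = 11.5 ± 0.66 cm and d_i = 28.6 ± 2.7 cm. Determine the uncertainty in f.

0.403 cm

∂f/∂d_o = (d_i/(d_o+d_i))² = 0.509;  ∂f/∂d_i = (d_o/(d_o+d_i))² = 0.0822
δf = √((∂f/∂d_o · δd_o)² + (∂f/∂d_i · δd_i)²) = √(0.113 + 0.0493) = 0.403 cm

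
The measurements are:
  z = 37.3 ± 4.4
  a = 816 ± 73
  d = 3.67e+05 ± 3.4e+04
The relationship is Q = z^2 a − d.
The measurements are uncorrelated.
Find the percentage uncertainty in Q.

37.5%

Let p = z^2·a = 1.14e+06. δp/p = √((2·δz/z)² + (1·δa/a)²) = √(0.0557 + 0.00800) = 0.252, so δp = 2.86e+05.
Q = p − d: δQ = √(δp² + δd²) = √(8.21e+10 + 1.16e+09) = 2.88e+05
Q = 7.68e+05, so δQ/Q = 2.88e+05/7.68e+05 = 0.375.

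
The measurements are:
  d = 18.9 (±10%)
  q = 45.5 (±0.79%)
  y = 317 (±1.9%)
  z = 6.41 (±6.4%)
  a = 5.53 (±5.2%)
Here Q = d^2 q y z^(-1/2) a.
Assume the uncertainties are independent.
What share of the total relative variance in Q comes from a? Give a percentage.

6.12%

(δQ/Q)² = (2·δd/d)² + (1·δq/q)² + (1·δy/y)² + (−½·δz/z)² + (1·δa/a)²
  d term: (2×0.100)² = 0.0400
  q term: (1×0.00790)² = 6.24e-05
  y term: (1×0.0190)² = 0.000361
  z term: (-0.5×0.0640)² = 0.00102
  a term: (1×0.0520)² = 0.00270
Total = 0.0442. Share from a = 0.00270/0.0442 = 0.0612.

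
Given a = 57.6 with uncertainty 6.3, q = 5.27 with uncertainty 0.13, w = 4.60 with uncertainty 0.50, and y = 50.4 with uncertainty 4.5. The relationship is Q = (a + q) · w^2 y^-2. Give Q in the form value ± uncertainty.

Let u = a + q = 62.9. δu = √(δa² + δq²) = √(39.7 + 0.0169) = 6.30, so δu/u = 0.100.
Q is then a monomial in u, w, y:
δQ/Q = √((δu/u)² + (2·δw/w)² + (-2·δy/y)²) = √(0.0100 + 0.0473 + 0.0319) = 0.299
Q = 0.524, so δQ = 0.299 × 0.524 = 0.156.

0.524 ± 0.156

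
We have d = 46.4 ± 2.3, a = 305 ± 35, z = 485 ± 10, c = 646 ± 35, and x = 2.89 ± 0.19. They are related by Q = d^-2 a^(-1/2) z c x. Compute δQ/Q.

Relative error in a monomial: (δQ/Q)² = Σ (nᵢ · δxᵢ/xᵢ)².
  (-2·δd/d)² = (-2×0.0496)² = 0.00983;  (−½·δa/a)² = (-0.5×0.115)² = 0.00329;  (1·δz/z)² = (1×0.0206)² = 0.000425;  (1·δc/c)² = (1×0.0542)² = 0.00294;  (1·δx/x)² = (1×0.0657)² = 0.00432
δQ/Q = √(0.0208) = 0.144

0.144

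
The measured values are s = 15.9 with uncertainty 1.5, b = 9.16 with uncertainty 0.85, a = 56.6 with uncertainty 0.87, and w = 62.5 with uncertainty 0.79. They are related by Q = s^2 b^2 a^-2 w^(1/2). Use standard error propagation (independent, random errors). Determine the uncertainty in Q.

14.0

Each factor contributes (exponent × relative error)² to (δQ/Q)²:
  (2·δs/s)² = (2×0.0943)² = 0.0356;  (2·δb/b)² = (2×0.0928)² = 0.0344;  (-2·δa/a)² = (-2×0.0154)² = 0.000945;  (½·δw/w)² = (0.5×0.0126)² = 3.99e-05
δQ/Q = √(0.0710) = 0.267
Q = 52.3, so δQ = 0.267 × 52.3 = 14.0.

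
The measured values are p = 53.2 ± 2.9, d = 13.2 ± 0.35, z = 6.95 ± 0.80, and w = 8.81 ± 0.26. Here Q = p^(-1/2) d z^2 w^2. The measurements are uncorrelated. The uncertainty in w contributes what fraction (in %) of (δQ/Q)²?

(δQ/Q)² = (−½·δp/p)² + (1·δd/d)² + (2·δz/z)² + (2·δw/w)²
  p term: (-0.5×0.0545)² = 0.000743
  d term: (1×0.0265)² = 0.000703
  z term: (2×0.115)² = 0.0530
  w term: (2×0.0295)² = 0.00348
Total = 0.0579. Share from w = 0.00348/0.0579 = 0.0601.

6.01%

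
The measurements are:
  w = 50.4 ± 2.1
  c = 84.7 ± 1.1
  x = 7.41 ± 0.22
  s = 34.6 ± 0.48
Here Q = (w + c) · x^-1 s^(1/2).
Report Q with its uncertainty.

107 ± 3.77

Let u = w + c = 135. δu = √(δw² + δc²) = √(4.41 + 1.21) = 2.37, so δu/u = 0.0175.
Q is then a monomial in u, x, s:
δQ/Q = √((δu/u)² + (-1·δx/x)² + (½·δs/s)²) = √(0.000308 + 0.000881 + 4.81e-05) = 0.0352
Q = 107, so δQ = 0.0352 × 107 = 3.77.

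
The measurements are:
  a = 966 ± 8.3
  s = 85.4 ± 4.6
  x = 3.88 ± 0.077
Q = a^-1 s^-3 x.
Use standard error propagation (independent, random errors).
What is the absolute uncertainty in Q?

1.05e-09

Q is a product of powers, so relative uncertainties combine in quadrature:
  (-1·δa/a)² = (-1×0.00859)² = 7.38e-05;  (-3·δs/s)² = (-3×0.0539)² = 0.0261;  (1·δx/x)² = (1×0.0198)² = 0.000394
δQ/Q = √(0.0266) = 0.163
Q = 6.45e-09, so δQ = 0.163 × 6.45e-09 = 1.05e-09.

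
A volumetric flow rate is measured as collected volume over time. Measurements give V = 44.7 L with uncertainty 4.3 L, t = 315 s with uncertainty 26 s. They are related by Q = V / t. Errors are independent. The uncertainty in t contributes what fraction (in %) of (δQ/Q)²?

(δQ/Q)² = (1·δV/V)² + (-1·δt/t)²
  V term: (1×0.0962)² = 0.00925
  t term: (-1×0.0825)² = 0.00681
Total = 0.0161. Share from t = 0.00681/0.0161 = 0.424.

42.4%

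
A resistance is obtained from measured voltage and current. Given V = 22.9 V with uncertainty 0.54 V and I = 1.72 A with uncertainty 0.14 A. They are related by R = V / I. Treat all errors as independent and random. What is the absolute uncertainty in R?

1.13 Ω

Products/powers → add relative errors in quadrature, weighted by exponent:
  (1·δV/V)² = (1×0.0236)² = 0.000556;  (-1·δI/I)² = (-1×0.0814)² = 0.00663
δR/R = √(0.00718) = 0.0847
R = 13.3 Ω, so δR = 0.0847 × 13.3 = 1.13 Ω.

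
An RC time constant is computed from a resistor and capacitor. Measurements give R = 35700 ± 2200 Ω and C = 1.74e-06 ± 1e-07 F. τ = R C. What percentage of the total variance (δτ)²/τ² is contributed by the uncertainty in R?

53.5%

(δτ/τ)² = (1·δR/R)² + (1·δC/C)²
  R term: (1×0.0616)² = 0.00380
  C term: (1×0.0575)² = 0.00330
Total = 0.00710. Share from R = 0.00380/0.00710 = 0.535.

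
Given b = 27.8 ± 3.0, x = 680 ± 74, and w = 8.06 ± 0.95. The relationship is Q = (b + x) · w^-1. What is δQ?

13.8

Let u = b + x = 708. δu = √(δb² + δx²) = √(9.00 + 5480) = 74.1, so δu/u = 0.105.
Q is then a monomial in u, w:
δQ/Q = √((δu/u)² + (-1·δw/w)²) = √(0.0109 + 0.0139) = 0.158
Q = 87.8, so δQ = 0.158 × 87.8 = 13.8.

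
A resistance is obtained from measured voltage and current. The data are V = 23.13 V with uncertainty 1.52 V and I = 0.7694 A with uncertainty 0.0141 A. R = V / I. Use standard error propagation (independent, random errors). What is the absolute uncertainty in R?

2.05 Ω

Each factor contributes (exponent × relative error)² to (δR/R)²:
  (1·δV/V)² = (1×0.0657)² = 0.00432;  (-1·δI/I)² = (-1×0.0183)² = 0.000336
δR/R = √(0.00465) = 0.0682
R = 30.06 Ω, so δR = 0.0682 × 30.06 = 2.05 Ω.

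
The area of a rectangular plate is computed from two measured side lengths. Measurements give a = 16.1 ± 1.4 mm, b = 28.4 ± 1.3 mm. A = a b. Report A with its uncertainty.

457 ± 44.9 mm^2

Each factor contributes (exponent × relative error)² to (δA/A)²:
  (1·δa/a)² = (1×0.0870)² = 0.00756;  (1·δb/b)² = (1×0.0458)² = 0.00210
δA/A = √(0.00966) = 0.0983
A = 457 mm^2, so δA = 0.0983 × 457 = 44.9 mm^2.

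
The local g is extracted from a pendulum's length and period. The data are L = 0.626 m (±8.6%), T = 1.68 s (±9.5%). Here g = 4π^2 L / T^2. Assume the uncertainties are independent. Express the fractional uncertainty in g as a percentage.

20.9%

For a monomial g ∝ L, T^-2, fractional errors add in quadrature:
  (1·δL/L)² = (1×0.0860)² = 0.00740;  (-2·δT/T)² = (-2×0.0950)² = 0.0361
δg/g = √(0.0435) = 0.209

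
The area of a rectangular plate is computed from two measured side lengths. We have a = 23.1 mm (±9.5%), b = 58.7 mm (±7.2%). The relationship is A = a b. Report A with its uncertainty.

1360 ± 162 mm^2

Since A is a product/quotient, work with relative uncertainties:
  (1·δa/a)² = (1×0.0950)² = 0.00903;  (1·δb/b)² = (1×0.0720)² = 0.00518
δA/A = √(0.0142) = 0.119
A = 1360 mm^2, so δA = 0.119 × 1360 = 162 mm^2.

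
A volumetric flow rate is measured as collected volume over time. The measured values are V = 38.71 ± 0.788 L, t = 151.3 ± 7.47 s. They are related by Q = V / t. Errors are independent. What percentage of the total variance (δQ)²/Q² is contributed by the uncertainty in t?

85.5%

(δQ/Q)² = (1·δV/V)² + (-1·δt/t)²
  V term: (1×0.0204)² = 0.000414
  t term: (-1×0.0494)² = 0.00244
Total = 0.00285. Share from t = 0.00244/0.00285 = 0.855.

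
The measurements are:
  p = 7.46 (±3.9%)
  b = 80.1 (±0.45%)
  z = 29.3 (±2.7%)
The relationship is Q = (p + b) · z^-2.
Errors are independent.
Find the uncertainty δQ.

0.00553

Let u = p + b = 87.6. δu = √(δp² + δb²) = √(0.0846 + 0.130) = 0.463, so δu/u = 0.00529.
Q is then a monomial in u, z:
δQ/Q = √((δu/u)² + (-2·δz/z)²) = √(2.8e-05 + 0.00292) = 0.0543
Q = 0.102, so δQ = 0.0543 × 0.102 = 0.00553.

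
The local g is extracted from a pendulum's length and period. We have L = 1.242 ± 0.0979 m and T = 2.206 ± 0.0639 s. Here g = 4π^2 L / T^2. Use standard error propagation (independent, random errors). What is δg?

For a monomial g ∝ L, T^-2, fractional errors add in quadrature:
  (1·δL/L)² = (1×0.0788)² = 0.00621;  (-2·δT/T)² = (-2×0.0290)² = 0.00336
δg/g = √(0.00957) = 0.0978
g = 10.08 m/s^2, so δg = 0.0978 × 10.08 = 0.986 m/s^2.

0.986 m/s^2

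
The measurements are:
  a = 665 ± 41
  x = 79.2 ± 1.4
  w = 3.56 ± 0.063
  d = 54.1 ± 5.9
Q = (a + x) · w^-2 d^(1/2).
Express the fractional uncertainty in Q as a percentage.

Let u = a + x = 744. δu = √(δa² + δx²) = √(1680 + 1.96) = 41.0, so δu/u = 0.0551.
Q is then a monomial in u, w, d:
δQ/Q = √((δu/u)² + (-2·δw/w)² + (½·δd/d)²) = √(0.00304 + 0.00125 + 0.00297) = 0.0852

8.52%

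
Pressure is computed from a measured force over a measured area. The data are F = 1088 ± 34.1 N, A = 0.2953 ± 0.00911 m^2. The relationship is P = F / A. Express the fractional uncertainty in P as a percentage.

P is a product of powers, so relative uncertainties combine in quadrature:
  (1·δF/F)² = (1×0.0313)² = 0.000982;  (-1·δA/A)² = (-1×0.0308)² = 0.000952
δP/P = √(0.00193) = 0.0440

4.40%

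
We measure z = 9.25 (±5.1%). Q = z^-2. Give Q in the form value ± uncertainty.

0.0117 ± 0.00119

Relative error in a monomial: (δQ/Q)² = Σ (nᵢ · δxᵢ/xᵢ)².
  (-2·δz/z)² = (-2×0.0510)² = 0.0104
δQ/Q = √(0.0104) = 0.102
Q = 0.0117, so δQ = 0.102 × 0.0117 = 0.00119.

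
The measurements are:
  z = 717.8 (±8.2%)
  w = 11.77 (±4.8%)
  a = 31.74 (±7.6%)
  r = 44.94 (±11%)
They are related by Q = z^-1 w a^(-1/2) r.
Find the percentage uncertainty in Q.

15.0%

Since Q is a product/quotient, work with relative uncertainties:
  (-1·δz/z)² = (-1×0.0820)² = 0.00672;  (1·δw/w)² = (1×0.0480)² = 0.00230;  (−½·δa/a)² = (-0.5×0.0760)² = 0.00144;  (1·δr/r)² = (1×0.110)² = 0.0121
δQ/Q = √(0.0226) = 0.150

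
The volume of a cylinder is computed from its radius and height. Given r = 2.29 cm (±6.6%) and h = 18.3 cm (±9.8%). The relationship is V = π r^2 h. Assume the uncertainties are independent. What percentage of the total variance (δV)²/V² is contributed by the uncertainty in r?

(δV/V)² = (2·δr/r)² + (1·δh/h)²
  r term: (2×0.0660)² = 0.0174
  h term: (1×0.0980)² = 0.00960
Total = 0.0270. Share from r = 0.0174/0.0270 = 0.645.

64.5%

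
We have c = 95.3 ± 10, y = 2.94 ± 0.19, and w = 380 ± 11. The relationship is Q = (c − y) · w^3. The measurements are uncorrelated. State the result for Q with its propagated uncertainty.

Let u = c − y = 92.4. δu = √(δc² + δy²) = √(100 + 0.0361) = 10.0, so δu/u = 0.108.
Q is then a monomial in u, w:
δQ/Q = √((δu/u)² + (3·δw/w)²) = √(0.0117 + 0.00754) = 0.139
Q = 5.07e+09, so δQ = 0.139 × 5.07e+09 = 7.03e+08.

(5.07 ± 0.703) × 10^9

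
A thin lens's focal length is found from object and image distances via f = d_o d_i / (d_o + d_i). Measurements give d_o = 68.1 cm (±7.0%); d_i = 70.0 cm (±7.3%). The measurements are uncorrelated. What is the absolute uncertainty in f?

1.74 cm

∂f/∂d_o = (d_i/(d_o+d_i))² = 0.257;  ∂f/∂d_i = (d_o/(d_o+d_i))² = 0.243
δf = √((∂f/∂d_o · δd_o)² + (∂f/∂d_i · δd_i)²) = √(1.50 + 1.54) = 1.74 cm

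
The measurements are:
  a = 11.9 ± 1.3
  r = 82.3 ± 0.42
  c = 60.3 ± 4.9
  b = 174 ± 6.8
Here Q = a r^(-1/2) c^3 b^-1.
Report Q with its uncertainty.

1650 ± 446

Products/powers → add relative errors in quadrature, weighted by exponent:
  (1·δa/a)² = (1×0.109)² = 0.0119;  (−½·δr/r)² = (-0.5×0.00510)² = 6.51e-06;  (3·δc/c)² = (3×0.0813)² = 0.0594;  (-1·δb/b)² = (-1×0.0391)² = 0.00153
δQ/Q = √(0.0729) = 0.270
Q = 1650, so δQ = 0.270 × 1650 = 446.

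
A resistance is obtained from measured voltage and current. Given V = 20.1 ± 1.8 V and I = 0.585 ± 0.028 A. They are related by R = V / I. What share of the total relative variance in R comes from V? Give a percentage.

77.8%

(δR/R)² = (1·δV/V)² + (-1·δI/I)²
  V term: (1×0.0896)² = 0.00802
  I term: (-1×0.0479)² = 0.00229
Total = 0.0103. Share from V = 0.00802/0.0103 = 0.778.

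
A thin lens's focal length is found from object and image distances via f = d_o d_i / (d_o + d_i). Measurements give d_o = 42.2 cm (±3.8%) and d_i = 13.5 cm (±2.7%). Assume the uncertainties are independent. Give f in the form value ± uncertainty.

∂f/∂d_o = (d_i/(d_o+d_i))² = 0.0587;  ∂f/∂d_i = (d_o/(d_o+d_i))² = 0.574
δf = √((∂f/∂d_o · δd_o)² + (∂f/∂d_i · δd_i)²) = √(0.00887 + 0.0438) = 0.229 cm
f = 10.2 cm.

10.2 ± 0.229 cm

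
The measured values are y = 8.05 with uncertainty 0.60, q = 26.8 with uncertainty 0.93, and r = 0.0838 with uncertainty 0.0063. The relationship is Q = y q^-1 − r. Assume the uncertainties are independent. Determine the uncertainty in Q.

Let p = y·q^-1 = 0.300. δp/p = √((1·δy/y)² + (-1·δq/q)²) = √(0.00556 + 0.00120) = 0.0822, so δp = 0.0247.
Q = p − r: δQ = √(δp² + δr²) = √(0.000610 + 3.97e-05) = 0.0255

0.0255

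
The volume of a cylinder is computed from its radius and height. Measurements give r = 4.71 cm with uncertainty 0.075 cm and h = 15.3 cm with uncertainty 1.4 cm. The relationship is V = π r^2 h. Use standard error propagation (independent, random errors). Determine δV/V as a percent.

9.69%

For a monomial V ∝ r^2, h, fractional errors add in quadrature:
  (2·δr/r)² = (2×0.0159)² = 0.00101;  (1·δh/h)² = (1×0.0915)² = 0.00837
δV/V = √(0.00939) = 0.0969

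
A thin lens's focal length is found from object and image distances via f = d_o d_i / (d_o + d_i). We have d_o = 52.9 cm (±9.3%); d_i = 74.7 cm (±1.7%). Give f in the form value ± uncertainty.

31.0 ± 1.70 cm

∂f/∂d_o = (d_i/(d_o+d_i))² = 0.343;  ∂f/∂d_i = (d_o/(d_o+d_i))² = 0.172
δf = √((∂f/∂d_o · δd_o)² + (∂f/∂d_i · δd_i)²) = √(2.84 + 0.0476) = 1.70 cm
f = 31.0 cm.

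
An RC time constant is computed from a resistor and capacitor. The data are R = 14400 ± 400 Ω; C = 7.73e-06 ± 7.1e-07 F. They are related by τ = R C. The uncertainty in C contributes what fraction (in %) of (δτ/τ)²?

91.6%

(δτ/τ)² = (1·δR/R)² + (1·δC/C)²
  R term: (1×0.0278)² = 0.000772
  C term: (1×0.0918)² = 0.00844
Total = 0.00921. Share from C = 0.00844/0.00921 = 0.916.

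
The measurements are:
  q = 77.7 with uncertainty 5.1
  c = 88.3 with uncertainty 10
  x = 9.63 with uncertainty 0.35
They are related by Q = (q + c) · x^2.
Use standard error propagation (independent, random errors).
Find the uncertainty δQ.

1530

Let u = q + c = 166. δu = √(δq² + δc²) = √(26.0 + 100) = 11.2, so δu/u = 0.0676.
Q is then a monomial in u, x:
δQ/Q = √((δu/u)² + (2·δx/x)²) = √(0.00457 + 0.00528) = 0.0993
Q = 15400, so δQ = 0.0993 × 15400 = 1530.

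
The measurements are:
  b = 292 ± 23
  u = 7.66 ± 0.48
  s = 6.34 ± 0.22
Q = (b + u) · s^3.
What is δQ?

9880

Let w = b + u = 300. δw = √(δb² + δu²) = √(529 + 0.230) = 23.0, so δw/w = 0.0768.
Q is then a monomial in w, s:
δQ/Q = √((δw/w)² + (3·δs/s)²) = √(0.00589 + 0.0108) = 0.129
Q = 76400, so δQ = 0.129 × 76400 = 9880.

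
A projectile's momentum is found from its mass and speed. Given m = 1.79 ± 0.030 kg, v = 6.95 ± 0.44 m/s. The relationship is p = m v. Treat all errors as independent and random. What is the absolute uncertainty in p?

Products/powers → add relative errors in quadrature, weighted by exponent:
  (1·δm/m)² = (1×0.0168)² = 0.000281;  (1·δv/v)² = (1×0.0633)² = 0.00401
δp/p = √(0.00429) = 0.0655
p = 12.4 kg·m/s, so δp = 0.0655 × 12.4 = 0.815 kg·m/s.

0.815 kg·m/s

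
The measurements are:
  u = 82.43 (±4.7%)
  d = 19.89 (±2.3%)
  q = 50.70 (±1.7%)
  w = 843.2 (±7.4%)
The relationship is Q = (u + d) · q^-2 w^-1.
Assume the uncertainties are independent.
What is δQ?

Let h = u + d = 102.3. δh = √(δu² + δd²) = √(15.0 + 0.209) = 3.90, so δh/h = 0.0381.
Q is then a monomial in h, q, w:
δQ/Q = √((δh/h)² + (-2·δq/q)² + (-1·δw/w)²) = √(0.00145 + 0.00116 + 0.00548) = 0.0899
Q = 4.721e-05, so δQ = 0.0899 × 4.721e-05 = 4.24e-06.

4.24e-06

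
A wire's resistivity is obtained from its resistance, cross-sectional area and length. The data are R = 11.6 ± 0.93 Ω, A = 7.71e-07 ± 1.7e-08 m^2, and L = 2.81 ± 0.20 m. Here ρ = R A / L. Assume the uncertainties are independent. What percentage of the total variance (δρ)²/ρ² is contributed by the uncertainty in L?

42.3%

(δρ/ρ)² = (1·δR/R)² + (1·δA/A)² + (-1·δL/L)²
  R term: (1×0.0802)² = 0.00643
  A term: (1×0.0220)² = 0.000486
  L term: (-1×0.0712)² = 0.00507
Total = 0.0120. Share from L = 0.00507/0.0120 = 0.423.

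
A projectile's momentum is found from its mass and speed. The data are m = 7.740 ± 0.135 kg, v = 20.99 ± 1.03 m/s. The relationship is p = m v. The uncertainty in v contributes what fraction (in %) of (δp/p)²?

88.8%

(δp/p)² = (1·δm/m)² + (1·δv/v)²
  m term: (1×0.0174)² = 0.000304
  v term: (1×0.0491)² = 0.00241
Total = 0.00271. Share from v = 0.00241/0.00271 = 0.888.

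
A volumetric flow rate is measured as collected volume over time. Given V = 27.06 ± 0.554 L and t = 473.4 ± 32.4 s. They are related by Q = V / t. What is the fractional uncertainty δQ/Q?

0.0714

Since Q is a product/quotient, work with relative uncertainties:
  (1·δV/V)² = (1×0.0205)² = 0.000419;  (-1·δt/t)² = (-1×0.0684)² = 0.00468
δQ/Q = √(0.00510) = 0.0714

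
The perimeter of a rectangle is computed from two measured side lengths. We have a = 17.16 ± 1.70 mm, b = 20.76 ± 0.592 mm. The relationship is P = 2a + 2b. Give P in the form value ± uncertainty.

75.84 ± 3.60 mm

For a sum/difference, combine absolute errors in quadrature:
  (2·δa)² = 11.6;  (2·δb)² = 1.40
δP = √(13.0) = 3.60 mm
P = 75.84 mm.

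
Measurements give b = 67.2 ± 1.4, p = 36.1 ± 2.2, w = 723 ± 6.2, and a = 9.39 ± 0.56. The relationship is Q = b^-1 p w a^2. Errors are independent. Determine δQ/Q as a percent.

13.6%

Each factor contributes (exponent × relative error)² to (δQ/Q)²:
  (-1·δb/b)² = (-1×0.0208)² = 0.000434;  (1·δp/p)² = (1×0.0609)² = 0.00371;  (1·δw/w)² = (1×0.00858)² = 7.35e-05;  (2·δa/a)² = (2×0.0596)² = 0.0142
δQ/Q = √(0.0184) = 0.136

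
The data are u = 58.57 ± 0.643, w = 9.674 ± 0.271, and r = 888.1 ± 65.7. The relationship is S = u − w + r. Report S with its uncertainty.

S is a linear combination, so absolute uncertainties add in quadrature:
  (δu)² = 0.413;  (δw)² = 0.0734;  (δr)² = 4320
δS = √(4320) = 65.7
S = 937.0.

937.0 ± 65.7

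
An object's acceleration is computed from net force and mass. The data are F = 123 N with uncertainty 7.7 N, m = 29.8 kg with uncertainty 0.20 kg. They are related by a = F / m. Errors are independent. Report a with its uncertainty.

4.13 ± 0.260 m/s^2

Relative error in a monomial: (δa/a)² = Σ (nᵢ · δxᵢ/xᵢ)².
  (1·δF/F)² = (1×0.0626)² = 0.00392;  (-1·δm/m)² = (-1×0.00671)² = 4.5e-05
δa/a = √(0.00396) = 0.0630
a = 4.13 m/s^2, so δa = 0.0630 × 4.13 = 0.260 m/s^2.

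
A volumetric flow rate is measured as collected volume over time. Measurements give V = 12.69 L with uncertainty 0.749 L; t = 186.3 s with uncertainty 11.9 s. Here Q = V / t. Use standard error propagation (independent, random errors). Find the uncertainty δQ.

Each factor contributes (exponent × relative error)² to (δQ/Q)²:
  (1·δV/V)² = (1×0.0590)² = 0.00348;  (-1·δt/t)² = (-1×0.0639)² = 0.00408
δQ/Q = √(0.00756) = 0.0870
Q = 0.06812 L/s, so δQ = 0.0870 × 0.06812 = 0.00592 L/s.

0.00592 L/s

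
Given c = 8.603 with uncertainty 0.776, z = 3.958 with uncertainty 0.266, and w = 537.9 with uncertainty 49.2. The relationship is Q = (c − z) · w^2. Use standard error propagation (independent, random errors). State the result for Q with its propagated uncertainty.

(1.344 ± 0.342) × 10^6

Let u = c − z = 4.645. δu = √(δc² + δz²) = √(0.602 + 0.0708) = 0.820, so δu/u = 0.177.
Q is then a monomial in u, w:
δQ/Q = √((δu/u)² + (2·δw/w)²) = √(0.0312 + 0.0335) = 0.254
Q = 1.344e+06, so δQ = 0.254 × 1.344e+06 = 3.42e+05.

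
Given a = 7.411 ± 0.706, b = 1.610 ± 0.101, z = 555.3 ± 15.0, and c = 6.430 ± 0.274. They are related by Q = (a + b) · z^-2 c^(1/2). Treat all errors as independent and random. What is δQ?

Let u = a + b = 9.021. δu = √(δa² + δb²) = √(0.498 + 0.0102) = 0.713, so δu/u = 0.0791.
Q is then a monomial in u, z, c:
δQ/Q = √((δu/u)² + (-2·δz/z)² + (½·δc/c)²) = √(0.00625 + 0.00292 + 0.000454) = 0.0981
Q = 7.418e-05, so δQ = 0.0981 × 7.418e-05 = 7.28e-06.

7.28e-06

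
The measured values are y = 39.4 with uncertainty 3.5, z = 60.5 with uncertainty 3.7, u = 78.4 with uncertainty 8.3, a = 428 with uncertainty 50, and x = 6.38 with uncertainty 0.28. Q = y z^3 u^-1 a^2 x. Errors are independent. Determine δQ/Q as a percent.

Each factor contributes (exponent × relative error)² to (δQ/Q)²:
  (1·δy/y)² = (1×0.0888)² = 0.00789;  (3·δz/z)² = (3×0.0612)² = 0.0337;  (-1·δu/u)² = (-1×0.106)² = 0.0112;  (2·δa/a)² = (2×0.117)² = 0.0546;  (1·δx/x)² = (1×0.0439)² = 0.00193
δQ/Q = √(0.109) = 0.331

33.1%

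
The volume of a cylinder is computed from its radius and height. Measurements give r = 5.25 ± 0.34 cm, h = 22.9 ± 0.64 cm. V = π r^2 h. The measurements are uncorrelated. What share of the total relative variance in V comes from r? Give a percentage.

95.6%

(δV/V)² = (2·δr/r)² + (1·δh/h)²
  r term: (2×0.0648)² = 0.0168
  h term: (1×0.0279)² = 0.000781
Total = 0.0176. Share from r = 0.0168/0.0176 = 0.956.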